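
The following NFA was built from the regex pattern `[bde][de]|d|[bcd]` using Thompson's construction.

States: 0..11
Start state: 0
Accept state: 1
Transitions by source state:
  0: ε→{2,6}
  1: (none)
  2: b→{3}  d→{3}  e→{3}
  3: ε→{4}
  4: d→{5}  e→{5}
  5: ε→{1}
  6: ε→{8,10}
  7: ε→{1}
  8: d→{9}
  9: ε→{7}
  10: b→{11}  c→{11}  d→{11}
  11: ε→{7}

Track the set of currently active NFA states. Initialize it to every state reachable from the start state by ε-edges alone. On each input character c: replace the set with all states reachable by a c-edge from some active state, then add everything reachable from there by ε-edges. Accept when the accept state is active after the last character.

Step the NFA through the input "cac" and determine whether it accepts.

Answer: REJECT

Steps:
S₀ = ε-closure({0}) = {0,2,6,8,10}
'c' @ 1: {1,7,11}  [accepting]
'a' @ 2: {}  — state set empty
rest 'c' ignored (set empty)
after full input: {}  (accept=1 not in)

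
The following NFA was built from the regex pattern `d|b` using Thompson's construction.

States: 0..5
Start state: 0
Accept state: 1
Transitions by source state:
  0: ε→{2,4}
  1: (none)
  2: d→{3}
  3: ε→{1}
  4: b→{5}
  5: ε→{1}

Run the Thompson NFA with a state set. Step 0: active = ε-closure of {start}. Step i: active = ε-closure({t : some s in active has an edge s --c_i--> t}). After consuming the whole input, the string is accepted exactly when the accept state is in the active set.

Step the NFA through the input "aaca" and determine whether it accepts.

Answer: REJECT

Trace:
start: ε-closure({0}) = {0,2,4}
'a' @ 1: {}  — no active states
rest 'aca' ignored (set empty)
end set {} — state 1 not in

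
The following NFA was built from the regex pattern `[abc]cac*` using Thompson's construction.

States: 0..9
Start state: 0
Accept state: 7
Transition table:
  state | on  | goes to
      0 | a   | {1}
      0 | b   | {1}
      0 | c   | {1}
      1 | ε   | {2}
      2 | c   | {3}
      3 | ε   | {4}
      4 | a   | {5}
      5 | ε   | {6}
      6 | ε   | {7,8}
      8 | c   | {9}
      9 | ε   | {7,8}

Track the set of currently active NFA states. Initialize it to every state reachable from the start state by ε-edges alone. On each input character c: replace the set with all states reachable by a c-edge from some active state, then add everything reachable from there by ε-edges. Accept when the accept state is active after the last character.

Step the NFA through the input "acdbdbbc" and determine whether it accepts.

start: ε-closure({0}) = {0}
'a' @ 1: {1,2}
'c' @ 2: {3,4}
'd' @ 3: {}  — no active states
rest 'bdbbc' ignored (set empty)
final: {}; accept 7 not in set

Answer: REJECT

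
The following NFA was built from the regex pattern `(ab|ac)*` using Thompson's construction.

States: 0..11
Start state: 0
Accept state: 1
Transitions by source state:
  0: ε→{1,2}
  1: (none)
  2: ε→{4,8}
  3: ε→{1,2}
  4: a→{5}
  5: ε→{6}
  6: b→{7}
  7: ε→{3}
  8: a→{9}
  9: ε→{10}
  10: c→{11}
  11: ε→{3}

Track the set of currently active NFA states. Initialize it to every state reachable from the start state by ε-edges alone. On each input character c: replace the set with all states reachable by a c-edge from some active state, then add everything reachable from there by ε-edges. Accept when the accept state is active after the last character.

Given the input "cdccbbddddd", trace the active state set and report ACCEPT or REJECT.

initial (ε-close {0}): {0,1,2,4,8}
'c' @ 1: {}  — state set empty
rest 'dccbbddddd' ignored (set empty)
end set {} — state 1 not in

Answer: REJECT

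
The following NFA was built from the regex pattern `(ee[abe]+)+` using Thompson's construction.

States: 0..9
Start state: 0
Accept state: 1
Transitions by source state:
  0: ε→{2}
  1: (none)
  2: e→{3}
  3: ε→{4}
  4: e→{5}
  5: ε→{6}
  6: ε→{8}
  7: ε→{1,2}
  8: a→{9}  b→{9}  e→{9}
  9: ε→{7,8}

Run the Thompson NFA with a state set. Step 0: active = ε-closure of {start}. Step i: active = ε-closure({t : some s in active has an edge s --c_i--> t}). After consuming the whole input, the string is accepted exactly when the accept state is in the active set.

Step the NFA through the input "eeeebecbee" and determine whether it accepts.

Answer: REJECT

Derivation:
initial (ε-close {0}): {0,2}
'e' @ 1: {3,4}
'e' @ 2: {5,6,8}
'e' @ 3: {1,2,7,8,9}  (accept∈set)
'e' @ 4: {1,2,3,4,7,8,9}  (accept∈set)
'b' @ 5: {1,2,7,8,9}  (accept∈set)
'e' @ 6: {1,2,3,4,7,8,9}  (accept∈set)
'c' @ 7: {}  — no active states
rest 'bee' ignored (set empty)
final: {}; accept 1 not in set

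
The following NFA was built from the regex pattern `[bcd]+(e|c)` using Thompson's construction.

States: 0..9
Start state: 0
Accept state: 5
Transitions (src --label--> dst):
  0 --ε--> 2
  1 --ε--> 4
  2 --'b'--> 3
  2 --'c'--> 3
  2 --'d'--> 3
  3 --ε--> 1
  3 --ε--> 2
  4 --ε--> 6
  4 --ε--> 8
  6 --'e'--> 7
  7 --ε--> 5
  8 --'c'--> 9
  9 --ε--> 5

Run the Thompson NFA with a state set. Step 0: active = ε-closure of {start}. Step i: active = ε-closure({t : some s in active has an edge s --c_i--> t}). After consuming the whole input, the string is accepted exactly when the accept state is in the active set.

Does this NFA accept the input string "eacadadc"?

Answer: REJECT

Trace:
S₀ = ε-closure({0}) = {0,2}
'e' @ 1: {}  — dead — no transitions
rest 'acadadc' ignored (set empty)
end set {} — state 5 not in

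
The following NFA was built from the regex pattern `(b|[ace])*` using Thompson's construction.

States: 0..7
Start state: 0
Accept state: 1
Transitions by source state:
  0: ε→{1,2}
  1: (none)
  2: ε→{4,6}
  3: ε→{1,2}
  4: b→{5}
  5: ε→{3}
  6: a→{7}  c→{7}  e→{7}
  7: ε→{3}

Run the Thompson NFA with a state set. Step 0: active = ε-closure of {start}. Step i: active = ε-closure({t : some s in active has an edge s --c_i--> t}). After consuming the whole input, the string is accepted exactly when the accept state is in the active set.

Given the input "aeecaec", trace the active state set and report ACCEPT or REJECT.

Answer: ACCEPT

Steps:
S₀ = ε-closure({0}) = {0,1,2,4,6}
'a' @ 1: {1,2,3,4,6,7}  (accept∈set)
'e' @ 2: {1,2,3,4,6,7}  (accept∈set)
'e' @ 3: {1,2,3,4,6,7}  (accept∈set)
'c' @ 4: {1,2,3,4,6,7}  (accept∈set)
'a' @ 5: {1,2,3,4,6,7}  (accept∈set)
'e' @ 6: {1,2,3,4,6,7}  (accept∈set)
'c' @ 7: {1,2,3,4,6,7}  (accept∈set)
after full input: {1,2,3,4,6,7}  (accept=1 in)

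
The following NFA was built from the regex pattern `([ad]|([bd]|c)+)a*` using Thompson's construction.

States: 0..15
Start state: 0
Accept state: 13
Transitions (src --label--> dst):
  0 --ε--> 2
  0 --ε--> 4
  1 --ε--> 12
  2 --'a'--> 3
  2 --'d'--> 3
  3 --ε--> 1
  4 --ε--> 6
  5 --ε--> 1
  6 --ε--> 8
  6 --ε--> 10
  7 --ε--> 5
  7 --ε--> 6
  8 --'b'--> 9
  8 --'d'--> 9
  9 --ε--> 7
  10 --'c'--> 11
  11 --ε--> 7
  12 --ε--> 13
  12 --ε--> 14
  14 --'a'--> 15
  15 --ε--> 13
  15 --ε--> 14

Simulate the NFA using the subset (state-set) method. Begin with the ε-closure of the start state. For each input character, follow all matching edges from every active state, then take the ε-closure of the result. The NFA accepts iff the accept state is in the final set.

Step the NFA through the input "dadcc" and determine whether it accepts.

Answer: REJECT

Derivation:
start: ε-closure({0}) = {0,2,4,6,8,10}
'd' @ 1: {1,3,5,6,7,8,9,10,12,13,14}  ✓accept
'a' @ 2: {13,14,15}  ✓accept
'd' @ 3: {}  — state set empty
rest 'cc' ignored (set empty)
after full input: {}  (accept=13 not in)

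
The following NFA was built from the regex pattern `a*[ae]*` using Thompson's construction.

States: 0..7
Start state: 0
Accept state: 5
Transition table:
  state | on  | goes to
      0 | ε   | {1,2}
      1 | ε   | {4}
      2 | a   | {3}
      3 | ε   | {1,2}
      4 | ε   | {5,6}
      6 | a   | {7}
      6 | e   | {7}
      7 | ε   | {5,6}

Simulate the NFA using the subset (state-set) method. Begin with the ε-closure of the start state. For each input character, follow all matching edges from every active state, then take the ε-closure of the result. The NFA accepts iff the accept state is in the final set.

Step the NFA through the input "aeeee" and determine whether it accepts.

Answer: ACCEPT

Derivation:
initial (ε-close {0}): {0,1,2,4,5,6}
'a' @ 1: {1,2,3,4,5,6,7}  [accepting]
'e' @ 2: {5,6,7}  [accepting]
'e' @ 3: {5,6,7}  [accepting]
'e' @ 4: {5,6,7}  [accepting]
'e' @ 5: {5,6,7}  [accepting]
after full input: {5,6,7}  (accept=5 in)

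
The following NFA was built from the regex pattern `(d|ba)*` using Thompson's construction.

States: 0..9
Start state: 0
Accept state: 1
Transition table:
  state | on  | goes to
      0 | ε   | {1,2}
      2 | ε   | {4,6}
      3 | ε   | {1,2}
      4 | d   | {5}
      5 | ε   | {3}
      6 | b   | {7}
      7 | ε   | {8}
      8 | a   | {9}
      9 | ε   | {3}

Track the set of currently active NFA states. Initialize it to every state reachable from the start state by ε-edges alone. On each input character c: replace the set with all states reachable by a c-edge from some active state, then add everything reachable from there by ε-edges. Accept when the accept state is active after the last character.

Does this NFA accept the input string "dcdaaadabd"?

Answer: REJECT

Steps:
start: ε-closure({0}) = {0,1,2,4,6}
'd' @ 1: {1,2,3,4,5,6}  ✓accept
'c' @ 2: {}  — no active states
rest 'daaadabd' ignored (set empty)
final: {}; accept 1 not in set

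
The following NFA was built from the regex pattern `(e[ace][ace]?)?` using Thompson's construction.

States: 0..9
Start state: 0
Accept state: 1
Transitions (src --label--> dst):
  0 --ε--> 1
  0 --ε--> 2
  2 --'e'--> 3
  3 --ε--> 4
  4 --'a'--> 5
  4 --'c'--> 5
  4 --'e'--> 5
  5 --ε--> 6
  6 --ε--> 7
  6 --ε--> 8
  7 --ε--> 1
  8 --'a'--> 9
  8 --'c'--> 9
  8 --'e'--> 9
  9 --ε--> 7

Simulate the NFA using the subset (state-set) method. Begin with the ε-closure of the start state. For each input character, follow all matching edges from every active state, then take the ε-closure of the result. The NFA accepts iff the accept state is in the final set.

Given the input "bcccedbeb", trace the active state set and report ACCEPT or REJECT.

Answer: REJECT

Steps:
initial (ε-close {0}): {0,1,2}
'b' @ 1: {}  — state set empty
rest 'cccedbeb' ignored (set empty)
after full input: {}  (accept=1 not in)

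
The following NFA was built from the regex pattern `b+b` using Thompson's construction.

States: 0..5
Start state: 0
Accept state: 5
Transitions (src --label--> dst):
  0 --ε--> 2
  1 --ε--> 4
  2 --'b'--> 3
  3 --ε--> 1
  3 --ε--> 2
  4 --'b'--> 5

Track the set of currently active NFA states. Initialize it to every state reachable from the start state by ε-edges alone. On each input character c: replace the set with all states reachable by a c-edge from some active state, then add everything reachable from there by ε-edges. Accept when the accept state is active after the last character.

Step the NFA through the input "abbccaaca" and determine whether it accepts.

S₀ = ε-closure({0}) = {0,2}
'a' @ 1: {}  — state set empty
rest 'bbccaaca' ignored (set empty)
end set {} — state 5 not in

Answer: REJECT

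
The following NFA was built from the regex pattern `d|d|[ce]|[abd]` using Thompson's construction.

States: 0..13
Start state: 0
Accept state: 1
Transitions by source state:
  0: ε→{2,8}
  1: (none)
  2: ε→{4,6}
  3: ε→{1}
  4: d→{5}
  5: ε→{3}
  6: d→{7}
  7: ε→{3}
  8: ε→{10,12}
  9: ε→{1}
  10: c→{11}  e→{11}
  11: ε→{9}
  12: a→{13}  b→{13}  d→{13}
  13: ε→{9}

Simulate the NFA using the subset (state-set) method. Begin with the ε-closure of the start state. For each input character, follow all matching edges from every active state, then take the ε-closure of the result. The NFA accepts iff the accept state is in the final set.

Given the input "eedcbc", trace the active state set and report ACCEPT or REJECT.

S₀ = ε-closure({0}) = {0,2,4,6,8,10,12}
'e' @ 1: {1,9,11}  (accept∈set)
'e' @ 2: {}  — state set empty
rest 'dcbc' ignored (set empty)
after full input: {}  (accept=1 not in)

Answer: REJECT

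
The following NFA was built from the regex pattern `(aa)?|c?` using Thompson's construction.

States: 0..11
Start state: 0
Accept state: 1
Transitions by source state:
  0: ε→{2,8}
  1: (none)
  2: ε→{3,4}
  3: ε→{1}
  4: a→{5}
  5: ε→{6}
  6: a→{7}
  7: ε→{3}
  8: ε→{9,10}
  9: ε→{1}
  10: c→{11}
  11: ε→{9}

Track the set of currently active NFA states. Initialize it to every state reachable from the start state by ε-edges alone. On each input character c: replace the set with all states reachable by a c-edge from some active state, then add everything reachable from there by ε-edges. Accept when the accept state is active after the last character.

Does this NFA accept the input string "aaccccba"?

initial (ε-close {0}): {0,1,2,3,4,8,9,10}
'a' @ 1: {5,6}
'a' @ 2: {1,3,7}  [accepting]
'c' @ 3: {}  — no active states
rest 'cccba' ignored (set empty)
after full input: {}  (accept=1 not in)

Answer: REJECT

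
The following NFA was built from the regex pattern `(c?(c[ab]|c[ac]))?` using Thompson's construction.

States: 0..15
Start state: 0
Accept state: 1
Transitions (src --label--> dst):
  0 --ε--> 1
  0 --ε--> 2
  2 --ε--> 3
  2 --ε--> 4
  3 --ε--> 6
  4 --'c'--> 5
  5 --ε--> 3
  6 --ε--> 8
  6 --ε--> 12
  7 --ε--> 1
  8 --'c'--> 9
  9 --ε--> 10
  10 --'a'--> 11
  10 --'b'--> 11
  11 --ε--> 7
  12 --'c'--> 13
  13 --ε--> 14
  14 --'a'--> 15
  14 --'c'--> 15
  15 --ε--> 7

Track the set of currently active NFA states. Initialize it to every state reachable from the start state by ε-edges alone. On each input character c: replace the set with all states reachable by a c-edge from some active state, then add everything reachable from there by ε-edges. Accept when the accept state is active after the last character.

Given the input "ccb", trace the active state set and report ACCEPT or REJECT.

start: ε-closure({0}) = {0,1,2,3,4,6,8,12}
'c' @ 1: {3,5,6,8,9,10,12,13,14}
'c' @ 2: {1,7,9,10,13,14,15}  [accepting]
'b' @ 3: {1,7,11}  [accepting]
final: {1,7,11}; accept 1 in set

Answer: ACCEPT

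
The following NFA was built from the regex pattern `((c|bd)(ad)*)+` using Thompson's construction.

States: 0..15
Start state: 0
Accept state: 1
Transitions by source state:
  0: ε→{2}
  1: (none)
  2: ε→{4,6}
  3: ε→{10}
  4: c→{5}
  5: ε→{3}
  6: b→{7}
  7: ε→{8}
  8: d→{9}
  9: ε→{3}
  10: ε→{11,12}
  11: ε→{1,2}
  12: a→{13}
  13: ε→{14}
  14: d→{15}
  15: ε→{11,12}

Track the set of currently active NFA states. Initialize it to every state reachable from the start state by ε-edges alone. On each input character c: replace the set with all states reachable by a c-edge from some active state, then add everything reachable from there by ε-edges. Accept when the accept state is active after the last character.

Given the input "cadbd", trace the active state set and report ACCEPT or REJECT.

initial (ε-close {0}): {0,2,4,6}
'c' @ 1: {1,2,3,4,5,6,10,11,12}  ✓accept
'a' @ 2: {13,14}
'd' @ 3: {1,2,4,6,11,12,15}  ✓accept
'b' @ 4: {7,8}
'd' @ 5: {1,2,3,4,6,9,10,11,12}  ✓accept
end set {1,2,3,4,6,9,10,11,12} — state 1 in

Answer: ACCEPT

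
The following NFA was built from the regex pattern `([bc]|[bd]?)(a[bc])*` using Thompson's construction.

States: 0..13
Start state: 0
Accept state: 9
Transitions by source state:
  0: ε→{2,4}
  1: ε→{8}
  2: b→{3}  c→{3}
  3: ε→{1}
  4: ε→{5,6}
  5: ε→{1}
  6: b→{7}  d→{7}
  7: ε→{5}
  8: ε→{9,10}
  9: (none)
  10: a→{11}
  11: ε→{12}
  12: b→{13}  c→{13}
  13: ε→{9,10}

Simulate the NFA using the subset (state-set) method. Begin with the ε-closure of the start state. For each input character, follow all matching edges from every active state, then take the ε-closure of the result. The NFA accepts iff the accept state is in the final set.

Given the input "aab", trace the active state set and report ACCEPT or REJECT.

Answer: REJECT

Steps:
S₀ = ε-closure({0}) = {0,1,2,4,5,6,8,9,10}
'a' @ 1: {11,12}
'a' @ 2: {}  — dead — no transitions
rest 'b' ignored (set empty)
end set {} — state 9 not in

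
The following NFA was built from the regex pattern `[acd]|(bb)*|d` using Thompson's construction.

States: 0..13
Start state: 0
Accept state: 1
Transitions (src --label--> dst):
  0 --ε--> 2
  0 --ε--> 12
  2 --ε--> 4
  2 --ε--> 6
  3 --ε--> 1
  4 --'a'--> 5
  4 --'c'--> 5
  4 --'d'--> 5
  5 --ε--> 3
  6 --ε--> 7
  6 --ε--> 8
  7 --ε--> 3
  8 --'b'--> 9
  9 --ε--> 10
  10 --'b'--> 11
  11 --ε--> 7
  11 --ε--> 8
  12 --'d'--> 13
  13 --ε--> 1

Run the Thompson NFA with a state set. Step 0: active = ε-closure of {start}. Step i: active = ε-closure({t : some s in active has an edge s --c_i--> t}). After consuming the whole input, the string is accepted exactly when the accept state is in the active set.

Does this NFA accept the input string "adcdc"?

start: ε-closure({0}) = {0,1,2,3,4,6,7,8,12}
'a' @ 1: {1,3,5}  [accepting]
'd' @ 2: {}  — state set empty
rest 'cdc' ignored (set empty)
final: {}; accept 1 not in set

Answer: REJECT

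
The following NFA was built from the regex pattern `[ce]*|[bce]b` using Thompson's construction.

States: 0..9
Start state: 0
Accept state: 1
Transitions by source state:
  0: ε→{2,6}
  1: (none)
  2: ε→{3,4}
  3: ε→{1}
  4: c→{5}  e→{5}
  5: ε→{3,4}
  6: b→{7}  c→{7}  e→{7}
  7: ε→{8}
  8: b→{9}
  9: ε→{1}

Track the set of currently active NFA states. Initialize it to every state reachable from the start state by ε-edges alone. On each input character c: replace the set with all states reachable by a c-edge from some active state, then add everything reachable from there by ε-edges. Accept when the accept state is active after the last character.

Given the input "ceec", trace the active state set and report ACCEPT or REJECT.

Answer: ACCEPT

Trace:
initial (ε-close {0}): {0,1,2,3,4,6}
'c' @ 1: {1,3,4,5,7,8}  ✓accept
'e' @ 2: {1,3,4,5}  ✓accept
'e' @ 3: {1,3,4,5}  ✓accept
'c' @ 4: {1,3,4,5}  ✓accept
final: {1,3,4,5}; accept 1 in set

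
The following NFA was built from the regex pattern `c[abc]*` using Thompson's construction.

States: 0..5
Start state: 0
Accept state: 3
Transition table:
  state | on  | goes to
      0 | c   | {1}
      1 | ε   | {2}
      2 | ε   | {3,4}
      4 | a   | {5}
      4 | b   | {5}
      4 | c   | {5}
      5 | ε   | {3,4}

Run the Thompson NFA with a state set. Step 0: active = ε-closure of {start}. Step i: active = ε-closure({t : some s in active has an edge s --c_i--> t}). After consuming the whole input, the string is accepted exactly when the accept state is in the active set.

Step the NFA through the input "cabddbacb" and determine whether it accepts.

start: ε-closure({0}) = {0}
'c' @ 1: {1,2,3,4}  (accept∈set)
'a' @ 2: {3,4,5}  (accept∈set)
'b' @ 3: {3,4,5}  (accept∈set)
'd' @ 4: {}  — dead — no transitions
rest 'dbacb' ignored (set empty)
end set {} — state 3 not in

Answer: REJECT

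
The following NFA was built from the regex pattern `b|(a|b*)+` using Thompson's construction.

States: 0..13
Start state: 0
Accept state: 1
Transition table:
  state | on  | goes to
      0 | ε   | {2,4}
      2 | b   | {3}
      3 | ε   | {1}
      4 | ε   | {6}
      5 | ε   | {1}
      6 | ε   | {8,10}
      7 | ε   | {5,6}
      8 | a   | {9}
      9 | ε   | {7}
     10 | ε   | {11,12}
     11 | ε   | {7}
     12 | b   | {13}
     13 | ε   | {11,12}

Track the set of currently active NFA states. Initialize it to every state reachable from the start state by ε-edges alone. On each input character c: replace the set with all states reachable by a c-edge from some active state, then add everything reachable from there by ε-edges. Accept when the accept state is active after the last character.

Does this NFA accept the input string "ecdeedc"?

Answer: REJECT

Steps:
S₀ = ε-closure({0}) = {0,1,2,4,5,6,7,8,10,11,12}
'e' @ 1: {}  — dead — no transitions
rest 'cdeedc' ignored (set empty)
end set {} — state 1 not in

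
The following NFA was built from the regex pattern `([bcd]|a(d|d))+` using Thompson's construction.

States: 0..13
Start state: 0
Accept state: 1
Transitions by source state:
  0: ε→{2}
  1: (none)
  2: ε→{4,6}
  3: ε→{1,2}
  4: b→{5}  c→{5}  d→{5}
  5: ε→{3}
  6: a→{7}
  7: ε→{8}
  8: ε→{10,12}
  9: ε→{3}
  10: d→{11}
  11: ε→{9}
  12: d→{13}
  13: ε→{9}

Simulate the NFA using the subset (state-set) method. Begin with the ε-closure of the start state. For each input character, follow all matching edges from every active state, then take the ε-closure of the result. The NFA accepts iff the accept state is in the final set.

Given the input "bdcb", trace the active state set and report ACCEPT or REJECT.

start: ε-closure({0}) = {0,2,4,6}
'b' @ 1: {1,2,3,4,5,6}  ✓accept
'd' @ 2: {1,2,3,4,5,6}  ✓accept
'c' @ 3: {1,2,3,4,5,6}  ✓accept
'b' @ 4: {1,2,3,4,5,6}  ✓accept
final: {1,2,3,4,5,6}; accept 1 in set

Answer: ACCEPT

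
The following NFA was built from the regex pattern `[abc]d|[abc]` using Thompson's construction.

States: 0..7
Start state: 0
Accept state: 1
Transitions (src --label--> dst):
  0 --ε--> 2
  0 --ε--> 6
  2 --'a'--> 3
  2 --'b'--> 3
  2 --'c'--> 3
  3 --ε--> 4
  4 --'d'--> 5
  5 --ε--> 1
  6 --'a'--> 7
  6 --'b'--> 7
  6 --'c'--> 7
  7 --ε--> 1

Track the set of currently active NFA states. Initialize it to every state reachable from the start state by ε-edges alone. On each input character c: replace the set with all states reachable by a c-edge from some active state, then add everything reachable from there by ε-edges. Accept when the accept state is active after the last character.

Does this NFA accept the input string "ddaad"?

Answer: REJECT

Steps:
initial (ε-close {0}): {0,2,6}
'd' @ 1: {}  — no active states
rest 'daad' ignored (set empty)
after full input: {}  (accept=1 not in)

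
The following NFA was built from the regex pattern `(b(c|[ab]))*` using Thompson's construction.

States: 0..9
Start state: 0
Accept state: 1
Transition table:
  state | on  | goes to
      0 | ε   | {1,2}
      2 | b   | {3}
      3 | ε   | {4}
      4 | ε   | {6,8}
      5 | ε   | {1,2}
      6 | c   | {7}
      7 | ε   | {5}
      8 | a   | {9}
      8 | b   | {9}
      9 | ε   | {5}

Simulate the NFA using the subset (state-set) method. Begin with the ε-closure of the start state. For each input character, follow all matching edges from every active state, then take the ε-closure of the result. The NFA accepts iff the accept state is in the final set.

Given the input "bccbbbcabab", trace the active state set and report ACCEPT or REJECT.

initial (ε-close {0}): {0,1,2}
'b' @ 1: {3,4,6,8}
'c' @ 2: {1,2,5,7}  ✓accept
'c' @ 3: {}  — dead — no transitions
rest 'bbbcabab' ignored (set empty)
end set {} — state 1 not in

Answer: REJECT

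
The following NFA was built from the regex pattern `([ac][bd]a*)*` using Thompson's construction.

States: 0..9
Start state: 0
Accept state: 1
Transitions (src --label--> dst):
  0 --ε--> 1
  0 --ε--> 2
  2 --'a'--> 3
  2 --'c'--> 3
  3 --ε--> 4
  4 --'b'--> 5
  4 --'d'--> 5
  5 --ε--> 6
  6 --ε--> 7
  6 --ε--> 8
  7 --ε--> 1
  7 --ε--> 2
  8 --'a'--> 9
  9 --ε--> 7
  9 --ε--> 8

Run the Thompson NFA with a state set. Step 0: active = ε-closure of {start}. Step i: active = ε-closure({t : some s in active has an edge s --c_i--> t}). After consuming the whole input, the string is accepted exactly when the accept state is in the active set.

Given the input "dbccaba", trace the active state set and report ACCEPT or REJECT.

Answer: REJECT

Steps:
initial (ε-close {0}): {0,1,2}
'd' @ 1: {}  — no active states
rest 'bccaba' ignored (set empty)
end set {} — state 1 not in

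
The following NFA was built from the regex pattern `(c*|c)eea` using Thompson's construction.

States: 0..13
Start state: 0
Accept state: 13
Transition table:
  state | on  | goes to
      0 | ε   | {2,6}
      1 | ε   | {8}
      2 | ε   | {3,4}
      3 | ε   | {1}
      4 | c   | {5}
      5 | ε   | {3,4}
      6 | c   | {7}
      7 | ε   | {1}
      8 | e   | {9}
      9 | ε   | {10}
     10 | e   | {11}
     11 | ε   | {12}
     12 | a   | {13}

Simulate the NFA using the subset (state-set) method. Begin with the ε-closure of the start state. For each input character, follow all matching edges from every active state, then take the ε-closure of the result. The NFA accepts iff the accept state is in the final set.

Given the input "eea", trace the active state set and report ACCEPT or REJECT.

S₀ = ε-closure({0}) = {0,1,2,3,4,6,8}
'e' @ 1: {9,10}
'e' @ 2: {11,12}
'a' @ 3: {13}  ✓accept
final: {13}; accept 13 in set

Answer: ACCEPT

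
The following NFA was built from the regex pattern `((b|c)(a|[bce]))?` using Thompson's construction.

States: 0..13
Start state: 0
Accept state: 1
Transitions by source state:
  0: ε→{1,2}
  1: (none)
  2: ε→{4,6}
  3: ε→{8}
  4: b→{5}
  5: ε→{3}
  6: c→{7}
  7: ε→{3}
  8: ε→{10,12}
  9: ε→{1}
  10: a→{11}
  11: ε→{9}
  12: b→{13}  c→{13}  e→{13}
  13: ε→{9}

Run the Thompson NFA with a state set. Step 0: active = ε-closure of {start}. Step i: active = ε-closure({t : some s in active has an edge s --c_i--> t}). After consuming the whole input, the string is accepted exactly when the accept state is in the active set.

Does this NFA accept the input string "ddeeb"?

initial (ε-close {0}): {0,1,2,4,6}
'd' @ 1: {}  — dead — no transitions
rest 'deeb' ignored (set empty)
final: {}; accept 1 not in set

Answer: REJECT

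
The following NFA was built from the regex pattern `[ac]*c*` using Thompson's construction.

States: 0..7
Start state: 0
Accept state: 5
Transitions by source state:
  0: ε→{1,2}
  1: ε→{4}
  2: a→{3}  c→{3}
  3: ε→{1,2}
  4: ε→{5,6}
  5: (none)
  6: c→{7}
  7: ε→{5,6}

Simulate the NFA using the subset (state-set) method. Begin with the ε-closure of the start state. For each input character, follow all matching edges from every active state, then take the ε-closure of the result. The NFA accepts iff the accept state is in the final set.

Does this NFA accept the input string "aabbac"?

S₀ = ε-closure({0}) = {0,1,2,4,5,6}
'a' @ 1: {1,2,3,4,5,6}  ✓accept
'a' @ 2: {1,2,3,4,5,6}  ✓accept
'b' @ 3: {}  — dead — no transitions
rest 'bac' ignored (set empty)
final: {}; accept 5 not in set

Answer: REJECT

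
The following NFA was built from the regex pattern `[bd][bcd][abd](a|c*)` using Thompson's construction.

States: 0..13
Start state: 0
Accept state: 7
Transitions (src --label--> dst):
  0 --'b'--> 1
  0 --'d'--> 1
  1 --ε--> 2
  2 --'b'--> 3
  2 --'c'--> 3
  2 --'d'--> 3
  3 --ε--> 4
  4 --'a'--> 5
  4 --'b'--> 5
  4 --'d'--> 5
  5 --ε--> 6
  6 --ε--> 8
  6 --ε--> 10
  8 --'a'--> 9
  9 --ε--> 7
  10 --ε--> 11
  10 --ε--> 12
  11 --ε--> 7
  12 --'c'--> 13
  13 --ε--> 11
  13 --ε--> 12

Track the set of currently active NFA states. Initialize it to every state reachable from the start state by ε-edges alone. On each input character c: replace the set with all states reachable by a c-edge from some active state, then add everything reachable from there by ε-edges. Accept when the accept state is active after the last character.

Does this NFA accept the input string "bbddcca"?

Answer: REJECT

Steps:
start: ε-closure({0}) = {0}
'b' @ 1: {1,2}
'b' @ 2: {3,4}
'd' @ 3: {5,6,7,8,10,11,12}  (accept∈set)
'd' @ 4: {}  — no active states
rest 'cca' ignored (set empty)
end set {} — state 7 not in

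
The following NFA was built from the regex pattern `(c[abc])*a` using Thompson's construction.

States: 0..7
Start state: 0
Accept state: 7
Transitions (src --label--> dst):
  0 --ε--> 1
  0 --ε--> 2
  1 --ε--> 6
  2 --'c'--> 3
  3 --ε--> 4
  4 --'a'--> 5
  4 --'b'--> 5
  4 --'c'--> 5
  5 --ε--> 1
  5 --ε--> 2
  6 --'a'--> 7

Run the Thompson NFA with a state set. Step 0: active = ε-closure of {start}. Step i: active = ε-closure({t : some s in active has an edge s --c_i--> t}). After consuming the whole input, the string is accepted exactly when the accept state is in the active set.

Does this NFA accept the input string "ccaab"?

Answer: REJECT

Trace:
initial (ε-close {0}): {0,1,2,6}
'c' @ 1: {3,4}
'c' @ 2: {1,2,5,6}
'a' @ 3: {7}  ✓accept
'a' @ 4: {}  — dead — no transitions
rest 'b' ignored (set empty)
end set {} — state 7 not in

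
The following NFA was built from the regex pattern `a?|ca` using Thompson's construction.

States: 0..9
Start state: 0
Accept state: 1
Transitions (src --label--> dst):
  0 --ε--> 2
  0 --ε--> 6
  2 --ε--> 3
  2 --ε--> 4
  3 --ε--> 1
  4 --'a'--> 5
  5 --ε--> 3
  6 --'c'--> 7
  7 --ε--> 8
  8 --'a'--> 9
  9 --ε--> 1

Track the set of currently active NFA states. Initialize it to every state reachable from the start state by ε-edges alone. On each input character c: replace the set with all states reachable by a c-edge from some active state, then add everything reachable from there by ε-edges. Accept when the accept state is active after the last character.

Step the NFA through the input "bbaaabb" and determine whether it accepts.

start: ε-closure({0}) = {0,1,2,3,4,6}
'b' @ 1: {}  — no active states
rest 'baaabb' ignored (set empty)
after full input: {}  (accept=1 not in)

Answer: REJECT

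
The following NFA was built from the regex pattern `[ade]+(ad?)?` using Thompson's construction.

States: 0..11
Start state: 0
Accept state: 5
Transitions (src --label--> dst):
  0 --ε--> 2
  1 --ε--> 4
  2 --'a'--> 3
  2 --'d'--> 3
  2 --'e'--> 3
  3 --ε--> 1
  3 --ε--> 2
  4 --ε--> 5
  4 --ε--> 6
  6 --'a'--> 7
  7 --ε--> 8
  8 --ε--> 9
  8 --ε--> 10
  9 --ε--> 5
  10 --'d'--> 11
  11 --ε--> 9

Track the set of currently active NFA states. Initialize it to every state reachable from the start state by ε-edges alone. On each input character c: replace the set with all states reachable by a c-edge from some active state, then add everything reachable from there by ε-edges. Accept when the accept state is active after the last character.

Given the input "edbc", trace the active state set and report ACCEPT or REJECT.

Answer: REJECT

Derivation:
S₀ = ε-closure({0}) = {0,2}
'e' @ 1: {1,2,3,4,5,6}  [accepting]
'd' @ 2: {1,2,3,4,5,6}  [accepting]
'b' @ 3: {}  — state set empty
rest 'c' ignored (set empty)
after full input: {}  (accept=5 not in)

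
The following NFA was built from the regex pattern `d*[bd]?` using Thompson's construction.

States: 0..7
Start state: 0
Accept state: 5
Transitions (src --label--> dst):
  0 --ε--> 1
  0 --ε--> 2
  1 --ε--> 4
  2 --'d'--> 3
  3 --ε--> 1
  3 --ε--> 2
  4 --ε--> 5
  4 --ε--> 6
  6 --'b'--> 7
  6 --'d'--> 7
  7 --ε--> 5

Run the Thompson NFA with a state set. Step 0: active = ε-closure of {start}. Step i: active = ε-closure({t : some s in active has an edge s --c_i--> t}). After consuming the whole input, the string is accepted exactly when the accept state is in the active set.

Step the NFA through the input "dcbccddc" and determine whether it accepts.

Answer: REJECT

Steps:
start: ε-closure({0}) = {0,1,2,4,5,6}
'd' @ 1: {1,2,3,4,5,6,7}  ✓accept
'c' @ 2: {}  — state set empty
rest 'bccddc' ignored (set empty)
end set {} — state 5 not in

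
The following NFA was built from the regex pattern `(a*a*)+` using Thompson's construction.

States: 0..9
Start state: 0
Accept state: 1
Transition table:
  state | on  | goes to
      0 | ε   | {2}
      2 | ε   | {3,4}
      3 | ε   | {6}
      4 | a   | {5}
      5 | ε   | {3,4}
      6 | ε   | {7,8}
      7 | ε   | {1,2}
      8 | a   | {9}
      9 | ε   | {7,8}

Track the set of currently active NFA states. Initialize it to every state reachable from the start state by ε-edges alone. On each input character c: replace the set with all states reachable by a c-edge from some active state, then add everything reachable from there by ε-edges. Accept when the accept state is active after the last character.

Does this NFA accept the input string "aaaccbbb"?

initial (ε-close {0}): {0,1,2,3,4,6,7,8}
'a' @ 1: {1,2,3,4,5,6,7,8,9}  ✓accept
'a' @ 2: {1,2,3,4,5,6,7,8,9}  ✓accept
'a' @ 3: {1,2,3,4,5,6,7,8,9}  ✓accept
'c' @ 4: {}  — dead — no transitions
rest 'cbbb' ignored (set empty)
end set {} — state 1 not in

Answer: REJECT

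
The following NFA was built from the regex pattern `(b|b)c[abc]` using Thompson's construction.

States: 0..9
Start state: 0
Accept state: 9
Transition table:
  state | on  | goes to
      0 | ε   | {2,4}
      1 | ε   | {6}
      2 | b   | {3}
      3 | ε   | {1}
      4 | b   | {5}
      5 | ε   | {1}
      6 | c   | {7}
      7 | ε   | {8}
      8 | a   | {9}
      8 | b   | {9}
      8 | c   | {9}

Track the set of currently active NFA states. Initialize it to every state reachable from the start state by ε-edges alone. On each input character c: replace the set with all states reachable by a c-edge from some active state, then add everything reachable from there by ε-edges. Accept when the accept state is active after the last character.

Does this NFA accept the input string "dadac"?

S₀ = ε-closure({0}) = {0,2,4}
'd' @ 1: {}  — no active states
rest 'adac' ignored (set empty)
after full input: {}  (accept=9 not in)

Answer: REJECT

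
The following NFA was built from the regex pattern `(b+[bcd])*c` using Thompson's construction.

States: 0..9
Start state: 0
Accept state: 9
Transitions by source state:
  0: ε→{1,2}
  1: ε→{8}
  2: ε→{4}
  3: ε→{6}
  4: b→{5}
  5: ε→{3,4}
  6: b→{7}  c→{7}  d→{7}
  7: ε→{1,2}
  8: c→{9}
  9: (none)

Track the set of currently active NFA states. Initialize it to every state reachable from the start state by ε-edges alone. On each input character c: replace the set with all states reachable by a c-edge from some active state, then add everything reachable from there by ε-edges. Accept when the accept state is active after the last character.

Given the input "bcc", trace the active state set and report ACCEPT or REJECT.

Answer: ACCEPT

Trace:
start: ε-closure({0}) = {0,1,2,4,8}
'b' @ 1: {3,4,5,6}
'c' @ 2: {1,2,4,7,8}
'c' @ 3: {9}  (accept∈set)
final: {9}; accept 9 in set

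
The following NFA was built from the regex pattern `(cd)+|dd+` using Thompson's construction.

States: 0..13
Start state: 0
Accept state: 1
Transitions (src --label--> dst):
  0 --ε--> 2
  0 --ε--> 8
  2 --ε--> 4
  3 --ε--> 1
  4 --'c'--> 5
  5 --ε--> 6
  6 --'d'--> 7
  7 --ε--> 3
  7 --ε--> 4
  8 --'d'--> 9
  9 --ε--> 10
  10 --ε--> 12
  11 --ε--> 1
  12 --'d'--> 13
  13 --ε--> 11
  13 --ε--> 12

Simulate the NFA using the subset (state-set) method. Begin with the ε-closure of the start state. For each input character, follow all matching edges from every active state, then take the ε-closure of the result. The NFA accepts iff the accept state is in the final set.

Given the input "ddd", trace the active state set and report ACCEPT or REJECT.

S₀ = ε-closure({0}) = {0,2,4,8}
'd' @ 1: {9,10,12}
'd' @ 2: {1,11,12,13}  [accepting]
'd' @ 3: {1,11,12,13}  [accepting]
final: {1,11,12,13}; accept 1 in set

Answer: ACCEPT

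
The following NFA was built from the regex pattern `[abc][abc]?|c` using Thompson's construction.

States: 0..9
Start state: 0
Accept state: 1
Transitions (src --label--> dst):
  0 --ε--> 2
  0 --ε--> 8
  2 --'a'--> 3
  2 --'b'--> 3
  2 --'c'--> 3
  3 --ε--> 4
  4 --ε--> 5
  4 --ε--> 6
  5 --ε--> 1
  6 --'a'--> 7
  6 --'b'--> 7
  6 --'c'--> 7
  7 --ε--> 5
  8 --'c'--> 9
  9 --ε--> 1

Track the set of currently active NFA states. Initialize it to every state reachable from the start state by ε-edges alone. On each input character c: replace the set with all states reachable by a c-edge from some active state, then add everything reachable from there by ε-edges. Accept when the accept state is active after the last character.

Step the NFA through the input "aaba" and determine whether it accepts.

Answer: REJECT

Derivation:
start: ε-closure({0}) = {0,2,8}
'a' @ 1: {1,3,4,5,6}  ✓accept
'a' @ 2: {1,5,7}  ✓accept
'b' @ 3: {}  — dead — no transitions
rest 'a' ignored (set empty)
end set {} — state 1 not in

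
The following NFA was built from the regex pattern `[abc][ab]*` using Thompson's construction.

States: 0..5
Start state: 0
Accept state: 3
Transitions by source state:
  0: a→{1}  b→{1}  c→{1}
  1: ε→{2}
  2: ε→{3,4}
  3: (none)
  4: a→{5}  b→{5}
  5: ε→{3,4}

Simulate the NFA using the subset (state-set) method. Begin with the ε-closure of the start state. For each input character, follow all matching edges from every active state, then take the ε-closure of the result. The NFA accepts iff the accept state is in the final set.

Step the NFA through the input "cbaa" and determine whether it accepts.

Answer: ACCEPT

Derivation:
initial (ε-close {0}): {0}
'c' @ 1: {1,2,3,4}  [accepting]
'b' @ 2: {3,4,5}  [accepting]
'a' @ 3: {3,4,5}  [accepting]
'a' @ 4: {3,4,5}  [accepting]
end set {3,4,5} — state 3 in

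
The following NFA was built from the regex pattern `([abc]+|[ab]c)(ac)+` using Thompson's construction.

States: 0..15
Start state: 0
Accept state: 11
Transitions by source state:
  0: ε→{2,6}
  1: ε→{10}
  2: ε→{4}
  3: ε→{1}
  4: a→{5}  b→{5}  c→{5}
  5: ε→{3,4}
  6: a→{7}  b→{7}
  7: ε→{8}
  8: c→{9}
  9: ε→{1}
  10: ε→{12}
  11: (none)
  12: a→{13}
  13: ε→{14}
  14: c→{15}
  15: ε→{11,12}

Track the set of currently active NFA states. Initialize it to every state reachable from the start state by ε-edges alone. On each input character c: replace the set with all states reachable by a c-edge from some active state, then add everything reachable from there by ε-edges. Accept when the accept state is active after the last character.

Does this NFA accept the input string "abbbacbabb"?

initial (ε-close {0}): {0,2,4,6}
'a' @ 1: {1,3,4,5,7,8,10,12}
'b' @ 2: {1,3,4,5,10,12}
'b' @ 3: {1,3,4,5,10,12}
'b' @ 4: {1,3,4,5,10,12}
'a' @ 5: {1,3,4,5,10,12,13,14}
'c' @ 6: {1,3,4,5,10,11,12,15}  ✓accept
'b' @ 7: {1,3,4,5,10,12}
'a' @ 8: {1,3,4,5,10,12,13,14}
'b' @ 9: {1,3,4,5,10,12}
'b' @ 10: {1,3,4,5,10,12}
after full input: {1,3,4,5,10,12}  (accept=11 not in)

Answer: REJECT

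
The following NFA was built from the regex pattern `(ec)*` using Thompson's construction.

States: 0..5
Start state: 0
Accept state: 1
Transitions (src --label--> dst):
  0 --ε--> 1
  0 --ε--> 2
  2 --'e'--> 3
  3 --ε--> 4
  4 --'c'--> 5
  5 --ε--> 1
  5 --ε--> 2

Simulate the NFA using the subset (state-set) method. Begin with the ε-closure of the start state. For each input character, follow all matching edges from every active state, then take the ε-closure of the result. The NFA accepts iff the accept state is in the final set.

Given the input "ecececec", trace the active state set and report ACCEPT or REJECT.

Answer: ACCEPT

Trace:
start: ε-closure({0}) = {0,1,2}
'e' @ 1: {3,4}
'c' @ 2: {1,2,5}  [accepting]
'e' @ 3: {3,4}
'c' @ 4: {1,2,5}  [accepting]
'e' @ 5: {3,4}
'c' @ 6: {1,2,5}  [accepting]
'e' @ 7: {3,4}
'c' @ 8: {1,2,5}  [accepting]
after full input: {1,2,5}  (accept=1 in)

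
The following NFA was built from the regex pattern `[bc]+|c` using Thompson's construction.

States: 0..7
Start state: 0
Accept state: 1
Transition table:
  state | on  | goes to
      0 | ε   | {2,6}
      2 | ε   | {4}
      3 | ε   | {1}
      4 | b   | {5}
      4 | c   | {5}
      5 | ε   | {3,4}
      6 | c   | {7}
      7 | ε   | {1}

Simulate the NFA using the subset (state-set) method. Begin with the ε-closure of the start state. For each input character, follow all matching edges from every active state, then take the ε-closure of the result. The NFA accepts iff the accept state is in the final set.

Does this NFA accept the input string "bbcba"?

initial (ε-close {0}): {0,2,4,6}
'b' @ 1: {1,3,4,5}  ✓accept
'b' @ 2: {1,3,4,5}  ✓accept
'c' @ 3: {1,3,4,5}  ✓accept
'b' @ 4: {1,3,4,5}  ✓accept
'a' @ 5: {}  — dead — no transitions
final: {}; accept 1 not in set

Answer: REJECT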